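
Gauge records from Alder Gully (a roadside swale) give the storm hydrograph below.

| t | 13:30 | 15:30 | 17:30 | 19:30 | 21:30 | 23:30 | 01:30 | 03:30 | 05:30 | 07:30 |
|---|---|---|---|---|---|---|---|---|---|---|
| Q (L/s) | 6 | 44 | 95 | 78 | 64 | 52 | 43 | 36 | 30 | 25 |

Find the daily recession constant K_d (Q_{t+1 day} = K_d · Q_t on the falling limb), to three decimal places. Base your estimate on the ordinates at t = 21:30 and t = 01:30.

Between t = 21:30 and t = 01:30 the flow falls from 64 to 43 L/s over 2×2 h = 4 h.
Per-interval ratio K = (43/64)^(1/2) = 0.8197; K_d = K^(24/2) = 0.092.

K_d ≈ 0.092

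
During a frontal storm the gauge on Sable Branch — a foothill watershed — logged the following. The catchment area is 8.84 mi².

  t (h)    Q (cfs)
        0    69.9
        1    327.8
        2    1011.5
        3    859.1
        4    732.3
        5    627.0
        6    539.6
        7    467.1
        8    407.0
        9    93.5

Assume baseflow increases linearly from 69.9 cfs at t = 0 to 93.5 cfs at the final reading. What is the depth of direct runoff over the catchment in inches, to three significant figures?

d ≈ 0.757 in

Direct runoff: 0.00, 255.28, 936.36, 781.33, 651.91, 543.99, 453.97, 378.84, 316.12, 0.00 cfs; ΣQ_DR = 4318 cfs.
V = ΣQ_DR · Δt = 4318 × 3600 s = 1.554 × 10^7 ft³.
Over A = 8.84 mi², depth = V / A = 0.757 in.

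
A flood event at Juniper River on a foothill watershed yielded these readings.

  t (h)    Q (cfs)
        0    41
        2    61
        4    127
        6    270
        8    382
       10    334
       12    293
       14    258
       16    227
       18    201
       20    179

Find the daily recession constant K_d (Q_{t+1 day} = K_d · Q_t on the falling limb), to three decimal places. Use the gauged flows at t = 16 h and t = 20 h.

K_d ≈ 0.240

Between t = 16 h and t = 20 h the flow falls from 227 to 179 cfs over 2×2 h = 4 h.
Per-interval ratio K = (179/227)^(1/2) = 0.8880; K_d = K^(24/2) = 0.240.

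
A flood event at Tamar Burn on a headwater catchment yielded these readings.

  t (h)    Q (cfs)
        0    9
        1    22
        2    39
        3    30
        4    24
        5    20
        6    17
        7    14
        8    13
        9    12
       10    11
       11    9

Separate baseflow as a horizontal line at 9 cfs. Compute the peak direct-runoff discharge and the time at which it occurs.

Q_p = 30.0 cfs at t = 2 h

Subtracting baseflow gives direct-runoff ordinates: 0.0, 13.0, 30.0, 21.0, 15.0, 11.0, 8.0, 5.0, 4.0, 3.0, 2.0, 0.0 cfs.
The maximum is 30.0 cfs, occurring at the reading for t = 2 h.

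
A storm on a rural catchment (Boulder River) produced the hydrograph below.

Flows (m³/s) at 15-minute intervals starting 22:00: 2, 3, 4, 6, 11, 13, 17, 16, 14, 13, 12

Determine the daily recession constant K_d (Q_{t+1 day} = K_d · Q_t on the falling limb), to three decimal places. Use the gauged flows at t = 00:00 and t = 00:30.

K_d ≈ 0.001

Between t = 00:00 and t = 00:30 the flow falls from 14 to 12 m³/s over 2×0.25 h = 0.5 h.
Per-interval ratio K = (12/14)^(1/2) = 0.9258; K_d = K^(24/0.25) = 0.001.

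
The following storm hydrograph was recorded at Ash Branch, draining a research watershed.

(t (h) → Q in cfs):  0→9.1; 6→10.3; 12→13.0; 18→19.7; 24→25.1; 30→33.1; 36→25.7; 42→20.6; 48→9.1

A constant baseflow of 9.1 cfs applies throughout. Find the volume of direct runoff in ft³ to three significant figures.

V ≈ 1.81 × 10^6 ft³

Direct-runoff ordinates (Q − Q_b): 0.0, 1.2, 3.9, 10.6, 16.0, 24.0, 16.6, 11.5, 0.0 cfs.
ΣQ_DR = 83.80 cfs.
With Δt = 6 h = 21600 s, V = ΣQ_DR · Δt = 83.80 × 21600 = 1.81 × 10^6 ft³.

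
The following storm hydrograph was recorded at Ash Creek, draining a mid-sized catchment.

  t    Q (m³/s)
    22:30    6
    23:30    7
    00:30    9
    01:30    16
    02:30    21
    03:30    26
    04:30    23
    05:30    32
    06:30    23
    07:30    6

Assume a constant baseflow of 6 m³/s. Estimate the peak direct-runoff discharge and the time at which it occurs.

Subtracting baseflow gives direct-runoff ordinates: 0.0, 1.0, 3.0, 10.0, 15.0, 20.0, 17.0, 26.0, 17.0, 0.0 m³/s.
The maximum is 26.0 m³/s, occurring at the reading for t = 05:30.

Q_p = 26.0 m³/s at t = 05:30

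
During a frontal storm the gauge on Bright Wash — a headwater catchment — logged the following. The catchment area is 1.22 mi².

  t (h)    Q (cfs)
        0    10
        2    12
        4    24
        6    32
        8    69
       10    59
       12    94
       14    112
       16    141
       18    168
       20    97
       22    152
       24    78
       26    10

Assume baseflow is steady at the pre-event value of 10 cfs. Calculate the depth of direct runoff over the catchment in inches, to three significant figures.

d ≈ 2.33 in

Direct runoff: 0.0, 2.0, 14.0, 22.0, 59.0, 49.0, 84.0, 102.0, 131.0, 158.0, 87.0, 142.0, 68.0, 0.0 cfs; ΣQ_DR = 918.0 cfs.
V = ΣQ_DR · Δt = 918.0 × 7200 s = 6.610 × 10^6 ft³.
Over A = 1.22 mi², depth = V / A = 2.33 in.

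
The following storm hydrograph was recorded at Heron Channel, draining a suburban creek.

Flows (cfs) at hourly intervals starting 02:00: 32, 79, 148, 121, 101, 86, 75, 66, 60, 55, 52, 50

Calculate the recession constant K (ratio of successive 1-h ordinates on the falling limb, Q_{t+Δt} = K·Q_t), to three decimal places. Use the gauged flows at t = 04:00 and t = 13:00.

K ≈ 0.886

Using the recession-limb readings at t = 04:00 and t = 13:00: Q falls from 148 to 50 cfs over 9 intervals.
K = (Q₂/Q₁)^(1/9) = (50/148)^(1/9) = 0.886.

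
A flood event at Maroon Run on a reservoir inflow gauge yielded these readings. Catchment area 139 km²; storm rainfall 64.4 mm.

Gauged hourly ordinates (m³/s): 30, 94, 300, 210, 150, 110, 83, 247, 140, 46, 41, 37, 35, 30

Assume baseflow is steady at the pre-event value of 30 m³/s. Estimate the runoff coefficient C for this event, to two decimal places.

ΣQ_DR = 1133 m³/s; V = ΣQ_DR·Δt = 4.079 × 10^6 m³.
Runoff depth d = V / A = 29.34 mm.
C = d / P = 29.34 / 64.4 = 0.46.

C ≈ 0.46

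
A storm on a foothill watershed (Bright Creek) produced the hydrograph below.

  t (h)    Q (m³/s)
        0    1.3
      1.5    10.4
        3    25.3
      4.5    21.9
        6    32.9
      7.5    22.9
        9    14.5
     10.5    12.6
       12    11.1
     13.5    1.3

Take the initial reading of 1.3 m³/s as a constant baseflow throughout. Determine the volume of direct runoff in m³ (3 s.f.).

V ≈ 7.62 × 10^5 m³

Direct-runoff ordinates (Q − Q_b): 0.0, 9.1, 24.0, 20.6, 31.6, 21.6, 13.2, 11.3, 9.8, 0.0 m³/s.
ΣQ_DR = 141.2 m³/s.
With Δt = 1.5 h = 5400 s, V = ΣQ_DR · Δt = 141.2 × 5400 = 7.62 × 10^5 m³.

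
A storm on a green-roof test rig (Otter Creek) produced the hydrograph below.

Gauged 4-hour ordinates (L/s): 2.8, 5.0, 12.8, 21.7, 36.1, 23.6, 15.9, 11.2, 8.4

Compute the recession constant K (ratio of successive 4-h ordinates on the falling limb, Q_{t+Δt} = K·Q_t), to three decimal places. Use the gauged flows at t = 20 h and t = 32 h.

Using the recession-limb readings at t = 20 h and t = 32 h: Q falls from 23.6 to 8.4 L/s over 3 intervals.
K = (Q₂/Q₁)^(1/3) = (8.4/23.6)^(1/3) = 0.709.

K ≈ 0.709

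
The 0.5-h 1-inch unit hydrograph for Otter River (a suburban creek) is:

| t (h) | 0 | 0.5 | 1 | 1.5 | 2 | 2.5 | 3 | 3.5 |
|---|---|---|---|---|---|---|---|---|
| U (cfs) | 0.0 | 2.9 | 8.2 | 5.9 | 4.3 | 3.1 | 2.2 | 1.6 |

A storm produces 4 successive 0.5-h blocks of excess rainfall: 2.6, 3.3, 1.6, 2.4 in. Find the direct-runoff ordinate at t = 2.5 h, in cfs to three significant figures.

By discrete convolution, Q_j = Σ (P_i / 1 in) · U_{j−i}.
At t = 2.5 h (j=5): Q = (2.6/1)·3.1 + (3.3/1)·4.3 + (1.6/1)·5.9 + (2.4/1)·8.2 = 51.4 cfs.

Q ≈ 51.4 cfs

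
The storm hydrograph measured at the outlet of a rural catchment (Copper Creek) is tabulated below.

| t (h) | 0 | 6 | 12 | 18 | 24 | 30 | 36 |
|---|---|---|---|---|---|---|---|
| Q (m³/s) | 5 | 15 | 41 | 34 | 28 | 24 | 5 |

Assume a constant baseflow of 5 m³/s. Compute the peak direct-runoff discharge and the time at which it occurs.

Q_p = 36.0 m³/s at t = 12 h

Subtracting baseflow gives direct-runoff ordinates: 0.0, 10.0, 36.0, 29.0, 23.0, 19.0, 0.0 m³/s.
The maximum is 36.0 m³/s, occurring at the reading for t = 12 h.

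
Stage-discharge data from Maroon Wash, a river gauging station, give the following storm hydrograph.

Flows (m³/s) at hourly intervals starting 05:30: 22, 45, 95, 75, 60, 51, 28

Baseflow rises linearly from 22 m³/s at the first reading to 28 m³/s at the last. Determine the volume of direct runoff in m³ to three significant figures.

Direct-runoff ordinates (Q − Q_b): 0.00, 22.00, 71.00, 50.00, 34.00, 24.00, 0.00 m³/s.
ΣQ_DR = 201.0 m³/s.
With Δt = 1 h = 3600 s, V = ΣQ_DR · Δt = 201.0 × 3600 = 7.24 × 10^5 m³.

V ≈ 7.24 × 10^5 m³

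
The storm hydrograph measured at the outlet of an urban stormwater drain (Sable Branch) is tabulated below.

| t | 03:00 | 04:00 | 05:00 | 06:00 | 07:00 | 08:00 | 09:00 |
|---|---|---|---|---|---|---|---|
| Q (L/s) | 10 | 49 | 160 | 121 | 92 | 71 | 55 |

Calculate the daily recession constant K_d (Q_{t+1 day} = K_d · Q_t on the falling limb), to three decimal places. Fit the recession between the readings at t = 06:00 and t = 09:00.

K_d ≈ 0.002

Between t = 06:00 and t = 09:00 the flow falls from 121 to 55 L/s over 3×1 h = 3 h.
Per-interval ratio K = (55/121)^(1/3) = 0.7689; K_d = K^(24/1) = 0.002.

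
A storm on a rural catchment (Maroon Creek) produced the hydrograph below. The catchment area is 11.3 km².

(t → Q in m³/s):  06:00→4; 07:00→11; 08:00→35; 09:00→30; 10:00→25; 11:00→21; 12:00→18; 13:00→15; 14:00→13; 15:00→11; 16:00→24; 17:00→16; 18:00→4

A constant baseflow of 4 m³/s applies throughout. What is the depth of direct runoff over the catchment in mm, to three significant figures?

Direct runoff: 0.0, 7.0, 31.0, 26.0, 21.0, 17.0, 14.0, 11.0, 9.0, 7.0, 20.0, 12.0, 0.0 m³/s; ΣQ_DR = 175.0 m³/s.
V = ΣQ_DR · Δt = 175.0 × 3600 s = 6.300 × 10^5 m³.
Over A = 11.3 km², depth = V / A = 55.8 mm.

d ≈ 55.8 mm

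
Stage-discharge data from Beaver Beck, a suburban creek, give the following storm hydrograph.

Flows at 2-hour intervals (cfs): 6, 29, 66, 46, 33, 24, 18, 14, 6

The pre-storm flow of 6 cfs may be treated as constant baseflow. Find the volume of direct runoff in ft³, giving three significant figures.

Direct-runoff ordinates (Q − Q_b): 0.0, 23.0, 60.0, 40.0, 27.0, 18.0, 12.0, 8.0, 0.0 cfs.
ΣQ_DR = 188.0 cfs.
With Δt = 2 h = 7200 s, V = ΣQ_DR · Δt = 188.0 × 7200 = 1.35 × 10^6 ft³.

V ≈ 1.35 × 10^6 ft³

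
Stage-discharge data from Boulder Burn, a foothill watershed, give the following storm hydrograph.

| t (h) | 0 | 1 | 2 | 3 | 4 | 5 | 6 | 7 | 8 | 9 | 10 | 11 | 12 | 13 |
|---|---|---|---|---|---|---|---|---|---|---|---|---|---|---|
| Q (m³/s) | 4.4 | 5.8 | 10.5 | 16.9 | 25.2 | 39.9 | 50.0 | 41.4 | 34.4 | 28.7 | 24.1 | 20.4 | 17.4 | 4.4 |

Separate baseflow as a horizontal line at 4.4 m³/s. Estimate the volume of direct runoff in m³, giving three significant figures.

Direct-runoff ordinates (Q − Q_b): 0.0, 1.4, 6.1, 12.5, 20.8, 35.5, 45.6, 37.0, 30.0, 24.3, 19.7, 16.0, 13.0, 0.0 m³/s.
ΣQ_DR = 261.9 m³/s.
With Δt = 1 h = 3600 s, V = ΣQ_DR · Δt = 261.9 × 3600 = 9.43 × 10^5 m³.

V ≈ 9.43 × 10^5 m³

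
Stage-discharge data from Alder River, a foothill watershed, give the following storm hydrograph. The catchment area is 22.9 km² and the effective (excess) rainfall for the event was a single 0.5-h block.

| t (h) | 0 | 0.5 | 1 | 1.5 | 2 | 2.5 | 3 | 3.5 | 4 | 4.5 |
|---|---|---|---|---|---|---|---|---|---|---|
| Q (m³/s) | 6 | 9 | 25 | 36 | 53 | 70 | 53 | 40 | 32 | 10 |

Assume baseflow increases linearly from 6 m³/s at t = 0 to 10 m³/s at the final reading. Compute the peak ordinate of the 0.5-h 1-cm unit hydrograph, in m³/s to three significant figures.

Direct runoff: 0.00, 2.56, 18.11, 28.67, 45.22, 61.78, 44.33, 30.89, 22.44, 0.00 m³/s; ΣQ_DR = 254.0 m³/s, peak = 61.78 m³/s.
Runoff depth d = ΣQ_DR·Δt / A = 254.0 × 1800 / (22.9 km²) = 19.97 mm.
The 1-cm UH is the DRH scaled by (10 mm)/d, so U_p = 61.78 × 10/19.97 = 30.9 m³/s.

U_p ≈ 30.9 m³/s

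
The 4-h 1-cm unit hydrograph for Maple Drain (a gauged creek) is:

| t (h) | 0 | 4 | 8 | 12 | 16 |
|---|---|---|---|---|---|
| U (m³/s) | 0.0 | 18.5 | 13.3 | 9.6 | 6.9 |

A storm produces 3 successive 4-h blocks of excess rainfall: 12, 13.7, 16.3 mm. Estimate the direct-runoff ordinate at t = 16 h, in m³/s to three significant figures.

By discrete convolution, Q_j = Σ (P_i / 10 mm) · U_{j−i}.
At t = 16 h (j=4): Q = (12/10)·6.9 + (13.7/10)·9.6 + (16.3/10)·13.3 = 43.1 m³/s.

Q ≈ 43.1 m³/s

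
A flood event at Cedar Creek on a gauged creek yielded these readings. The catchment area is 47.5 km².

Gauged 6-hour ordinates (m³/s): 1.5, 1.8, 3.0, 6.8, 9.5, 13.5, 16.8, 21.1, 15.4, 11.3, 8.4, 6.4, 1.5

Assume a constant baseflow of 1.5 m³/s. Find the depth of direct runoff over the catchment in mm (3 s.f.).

d ≈ 44.3 mm

Direct runoff: 0.0, 0.3, 1.5, 5.3, 8.0, 12.0, 15.3, 19.6, 13.9, 9.8, 6.9, 4.9, 0.0 m³/s; ΣQ_DR = 97.50 m³/s.
V = ΣQ_DR · Δt = 97.50 × 21600 s = 2.106 × 10^6 m³.
Over A = 47.5 km², depth = V / A = 44.3 mm.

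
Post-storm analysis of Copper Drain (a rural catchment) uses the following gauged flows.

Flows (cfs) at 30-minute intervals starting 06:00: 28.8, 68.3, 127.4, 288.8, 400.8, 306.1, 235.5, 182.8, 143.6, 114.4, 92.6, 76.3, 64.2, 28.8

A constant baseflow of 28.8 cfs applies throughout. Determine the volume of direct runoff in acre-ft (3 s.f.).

Direct-runoff ordinates (Q − Q_b): 0.0, 39.5, 98.6, 260.0, 372.0, 277.3, 206.7, 154.0, 114.8, 85.6, 63.8, 47.5, 35.4, 0.0 cfs.
ΣQ_DR = 1755 cfs.
With Δt = 0.5 h = 1800 s, V = ΣQ_DR · Δt = 1755 × 1800 = 3.16 × 10^6 ft³ = 72.5 acre-ft.

V ≈ 72.5 acre-ft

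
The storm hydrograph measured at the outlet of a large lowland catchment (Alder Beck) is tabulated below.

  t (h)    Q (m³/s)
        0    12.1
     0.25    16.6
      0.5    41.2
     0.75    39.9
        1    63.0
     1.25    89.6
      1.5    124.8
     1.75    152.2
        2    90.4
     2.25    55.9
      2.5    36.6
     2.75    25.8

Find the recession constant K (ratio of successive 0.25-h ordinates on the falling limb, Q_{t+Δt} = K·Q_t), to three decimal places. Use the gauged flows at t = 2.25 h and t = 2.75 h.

Using the recession-limb readings at t = 2.25 h and t = 2.75 h: Q falls from 55.9 to 25.8 m³/s over 2 intervals.
K = (Q₂/Q₁)^(1/2) = (25.8/55.9)^(1/2) = 0.679.

K ≈ 0.679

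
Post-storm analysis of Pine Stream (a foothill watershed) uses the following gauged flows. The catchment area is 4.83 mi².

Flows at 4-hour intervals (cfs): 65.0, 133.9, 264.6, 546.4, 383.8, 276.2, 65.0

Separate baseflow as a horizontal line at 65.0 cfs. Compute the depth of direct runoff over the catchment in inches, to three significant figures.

Direct runoff: 0.0, 68.9, 199.6, 481.4, 318.8, 211.2, 0.0 cfs; ΣQ_DR = 1280 cfs.
V = ΣQ_DR · Δt = 1280 × 14400 s = 1.843 × 10^7 ft³.
Over A = 4.83 mi², depth = V / A = 1.64 in.

d ≈ 1.64 in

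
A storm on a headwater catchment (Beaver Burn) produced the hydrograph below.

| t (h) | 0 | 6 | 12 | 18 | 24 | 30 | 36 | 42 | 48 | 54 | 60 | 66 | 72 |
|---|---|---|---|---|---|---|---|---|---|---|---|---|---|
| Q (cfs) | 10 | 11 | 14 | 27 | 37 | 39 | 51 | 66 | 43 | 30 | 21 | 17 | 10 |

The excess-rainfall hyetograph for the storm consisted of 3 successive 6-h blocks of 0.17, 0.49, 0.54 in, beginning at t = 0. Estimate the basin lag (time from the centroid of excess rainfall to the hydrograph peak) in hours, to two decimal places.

Centroid of excess rainfall: t_c = Σ P_i·t̄_i / ΣP_i = 10.8500 h (block centres at 3, 9, 15 h).
Hydrograph peak occurs at t = 42 h, so basin lag t_L = 42 − 10.8500 = 31.15 h.

t_L ≈ 31.15 h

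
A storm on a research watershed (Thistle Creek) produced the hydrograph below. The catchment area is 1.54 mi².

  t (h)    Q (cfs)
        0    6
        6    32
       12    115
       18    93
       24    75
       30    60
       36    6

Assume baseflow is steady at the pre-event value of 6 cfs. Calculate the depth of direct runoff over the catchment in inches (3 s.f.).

Direct runoff: 0.0, 26.0, 109.0, 87.0, 69.0, 54.0, 0.0 cfs; ΣQ_DR = 345.0 cfs.
V = ΣQ_DR · Δt = 345.0 × 21600 s = 7.452 × 10^6 ft³.
Over A = 1.54 mi², depth = V / A = 2.08 in.

d ≈ 2.08 in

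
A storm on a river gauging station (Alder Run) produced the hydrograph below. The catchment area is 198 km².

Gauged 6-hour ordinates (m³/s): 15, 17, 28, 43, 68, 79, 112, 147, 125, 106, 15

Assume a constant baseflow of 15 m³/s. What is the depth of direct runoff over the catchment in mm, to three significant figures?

Direct runoff: 0.0, 2.0, 13.0, 28.0, 53.0, 64.0, 97.0, 132.0, 110.0, 91.0, 0.0 m³/s; ΣQ_DR = 590.0 m³/s.
V = ΣQ_DR · Δt = 590.0 × 21600 s = 1.274 × 10^7 m³.
Over A = 198 km², depth = V / A = 64.4 mm.

d ≈ 64.4 mm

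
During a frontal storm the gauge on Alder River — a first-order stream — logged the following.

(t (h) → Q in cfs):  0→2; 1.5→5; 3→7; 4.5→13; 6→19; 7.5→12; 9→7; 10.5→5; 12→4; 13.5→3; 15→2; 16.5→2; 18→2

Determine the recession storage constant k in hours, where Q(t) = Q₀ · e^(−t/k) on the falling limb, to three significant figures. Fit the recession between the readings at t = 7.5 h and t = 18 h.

k ≈ 5.86 h

On the falling limb, Q drops from 12 to 2 cfs between t = 7.5 h and t = 18 h (Δt = 10.5 h).
k = −Δt / ln(Q₂/Q₁) = −10.5 / ln(2/12) = 5.86 h.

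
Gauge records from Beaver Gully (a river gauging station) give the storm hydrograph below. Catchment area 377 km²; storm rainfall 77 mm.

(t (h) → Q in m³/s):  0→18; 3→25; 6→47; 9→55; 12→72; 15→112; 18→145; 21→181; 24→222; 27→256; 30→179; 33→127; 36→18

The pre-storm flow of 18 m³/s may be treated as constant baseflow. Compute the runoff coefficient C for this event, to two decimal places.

C ≈ 0.46

ΣQ_DR = 1223 m³/s; V = ΣQ_DR·Δt = 1.321 × 10^7 m³.
Runoff depth d = V / A = 35.04 mm.
C = d / P = 35.04 / 77 = 0.46.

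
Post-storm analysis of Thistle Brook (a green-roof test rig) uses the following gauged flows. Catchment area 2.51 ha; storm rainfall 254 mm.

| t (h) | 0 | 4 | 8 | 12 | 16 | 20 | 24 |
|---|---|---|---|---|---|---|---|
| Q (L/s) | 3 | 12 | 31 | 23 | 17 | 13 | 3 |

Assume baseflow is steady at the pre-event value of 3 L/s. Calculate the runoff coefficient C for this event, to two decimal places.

ΣQ_DR = 81.00 L/s; V = ΣQ_DR·Δt = 1.166 × 10^6 L.
Runoff depth d = V / A = 46.47 mm.
C = d / P = 46.47 / 254 = 0.18.

C ≈ 0.18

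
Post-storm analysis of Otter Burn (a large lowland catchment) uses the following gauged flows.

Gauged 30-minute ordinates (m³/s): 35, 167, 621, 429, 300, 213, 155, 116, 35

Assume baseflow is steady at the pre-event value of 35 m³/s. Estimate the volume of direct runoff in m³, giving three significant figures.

Direct-runoff ordinates (Q − Q_b): 0.0, 132.0, 586.0, 394.0, 265.0, 178.0, 120.0, 81.0, 0.0 m³/s.
ΣQ_DR = 1756 m³/s.
With Δt = 0.5 h = 1800 s, V = ΣQ_DR · Δt = 1756 × 1800 = 3.16 × 10^6 m³.

V ≈ 3.16 × 10^6 m³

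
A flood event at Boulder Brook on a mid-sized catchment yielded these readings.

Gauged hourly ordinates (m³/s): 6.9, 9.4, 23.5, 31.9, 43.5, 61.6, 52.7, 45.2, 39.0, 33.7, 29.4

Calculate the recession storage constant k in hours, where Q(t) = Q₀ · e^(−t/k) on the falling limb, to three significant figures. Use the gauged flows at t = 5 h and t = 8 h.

k ≈ 6.56 h

On the falling limb, Q drops from 61.6 to 39.0 m³/s between t = 5 h and t = 8 h (Δt = 3 h).
k = −Δt / ln(Q₂/Q₁) = −3 / ln(39.0/61.6) = 6.56 h.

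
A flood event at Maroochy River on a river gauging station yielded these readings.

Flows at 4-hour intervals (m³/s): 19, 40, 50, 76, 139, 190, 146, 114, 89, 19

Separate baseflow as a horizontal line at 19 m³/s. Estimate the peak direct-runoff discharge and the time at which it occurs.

Subtracting baseflow gives direct-runoff ordinates: 0.0, 21.0, 31.0, 57.0, 120.0, 171.0, 127.0, 95.0, 70.0, 0.0 m³/s.
The maximum is 171.0 m³/s, occurring at the reading for t = 20 h.

Q_p = 171.0 m³/s at t = 20 h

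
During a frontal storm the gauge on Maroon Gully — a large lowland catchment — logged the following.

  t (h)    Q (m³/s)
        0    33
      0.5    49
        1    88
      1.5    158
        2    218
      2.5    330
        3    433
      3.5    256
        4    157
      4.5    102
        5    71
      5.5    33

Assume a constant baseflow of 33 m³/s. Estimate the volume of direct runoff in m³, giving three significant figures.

V ≈ 2.76 × 10^6 m³

Direct-runoff ordinates (Q − Q_b): 0.0, 16.0, 55.0, 125.0, 185.0, 297.0, 400.0, 223.0, 124.0, 69.0, 38.0, 0.0 m³/s.
ΣQ_DR = 1532 m³/s.
With Δt = 0.5 h = 1800 s, V = ΣQ_DR · Δt = 1532 × 1800 = 2.76 × 10^6 m³.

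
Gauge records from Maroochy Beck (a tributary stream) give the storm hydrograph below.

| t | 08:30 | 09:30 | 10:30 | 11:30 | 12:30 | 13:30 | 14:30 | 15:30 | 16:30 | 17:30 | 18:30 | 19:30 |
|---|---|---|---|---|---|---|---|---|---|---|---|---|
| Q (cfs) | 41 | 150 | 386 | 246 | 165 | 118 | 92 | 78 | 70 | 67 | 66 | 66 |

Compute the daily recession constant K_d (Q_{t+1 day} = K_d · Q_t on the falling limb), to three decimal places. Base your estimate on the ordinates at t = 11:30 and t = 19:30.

K_d ≈ 0.019

Between t = 11:30 and t = 19:30 the flow falls from 246 to 66 cfs over 8×1 h = 8 h.
Per-interval ratio K = (66/246)^(1/8) = 0.8484; K_d = K^(24/1) = 0.019.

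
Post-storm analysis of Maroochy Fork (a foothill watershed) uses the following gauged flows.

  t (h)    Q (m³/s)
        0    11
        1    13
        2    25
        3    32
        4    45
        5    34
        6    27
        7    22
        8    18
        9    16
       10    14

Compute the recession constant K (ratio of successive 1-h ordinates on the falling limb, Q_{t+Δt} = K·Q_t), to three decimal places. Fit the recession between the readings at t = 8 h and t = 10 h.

Using the recession-limb readings at t = 8 h and t = 10 h: Q falls from 18 to 14 m³/s over 2 intervals.
K = (Q₂/Q₁)^(1/2) = (14/18)^(1/2) = 0.882.

K ≈ 0.882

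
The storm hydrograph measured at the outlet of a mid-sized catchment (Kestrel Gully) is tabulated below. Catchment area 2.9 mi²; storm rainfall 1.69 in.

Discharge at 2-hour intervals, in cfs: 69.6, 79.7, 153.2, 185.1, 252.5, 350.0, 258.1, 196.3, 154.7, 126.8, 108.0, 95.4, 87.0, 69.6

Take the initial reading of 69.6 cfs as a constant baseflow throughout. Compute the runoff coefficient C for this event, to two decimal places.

C ≈ 0.77

ΣQ_DR = 1212 cfs; V = ΣQ_DR·Δt = 8.724 × 10^6 ft³.
Runoff depth d = V / A = 1.295 in.
C = d / P = 1.295 / 1.69 = 0.77.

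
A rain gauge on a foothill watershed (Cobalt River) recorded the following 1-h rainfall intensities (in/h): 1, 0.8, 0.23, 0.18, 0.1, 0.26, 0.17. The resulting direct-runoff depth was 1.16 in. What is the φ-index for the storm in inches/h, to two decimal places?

Only the 2 blocks with intensity above φ contribute runoff: 1, 0.8 in/h.
Σ(I−φ)·Δt = d  ⇒  (1+0.8 − 2φ)·1 = 1.16
φ = (1.800 − 1.16/1) / 2 = 0.32 in/h.

φ ≈ 0.32 in/h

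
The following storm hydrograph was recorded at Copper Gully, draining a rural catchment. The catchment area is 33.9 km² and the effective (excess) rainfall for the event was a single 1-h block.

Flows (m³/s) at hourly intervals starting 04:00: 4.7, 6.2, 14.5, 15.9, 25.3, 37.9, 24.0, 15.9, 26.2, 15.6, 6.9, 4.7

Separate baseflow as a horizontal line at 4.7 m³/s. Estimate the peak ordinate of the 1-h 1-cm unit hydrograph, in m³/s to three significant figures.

Direct runoff: 0.0, 1.5, 9.8, 11.2, 20.6, 33.2, 19.3, 11.2, 21.5, 10.9, 2.2, 0.0 m³/s; ΣQ_DR = 141.4 m³/s, peak = 33.2 m³/s.
Runoff depth d = ΣQ_DR·Δt / A = 141.4 × 3600 / (33.9 km²) = 15.02 mm.
The 1-cm UH is the DRH scaled by (10 mm)/d, so U_p = 33.2 × 10/15.02 = 22.1 m³/s.

U_p ≈ 22.1 m³/s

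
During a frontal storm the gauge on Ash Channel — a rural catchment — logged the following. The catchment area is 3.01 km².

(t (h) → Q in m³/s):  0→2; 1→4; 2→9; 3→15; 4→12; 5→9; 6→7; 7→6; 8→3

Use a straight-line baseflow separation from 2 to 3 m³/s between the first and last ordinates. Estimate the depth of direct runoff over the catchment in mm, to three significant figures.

d ≈ 53.2 mm

Direct runoff: 0.00, 1.88, 6.75, 12.62, 9.50, 6.38, 4.25, 3.12, 0.00 m³/s; ΣQ_DR = 44.50 m³/s.
V = ΣQ_DR · Δt = 44.50 × 3600 s = 1.602 × 10^5 m³.
Over A = 3.01 km², depth = V / A = 53.2 mm.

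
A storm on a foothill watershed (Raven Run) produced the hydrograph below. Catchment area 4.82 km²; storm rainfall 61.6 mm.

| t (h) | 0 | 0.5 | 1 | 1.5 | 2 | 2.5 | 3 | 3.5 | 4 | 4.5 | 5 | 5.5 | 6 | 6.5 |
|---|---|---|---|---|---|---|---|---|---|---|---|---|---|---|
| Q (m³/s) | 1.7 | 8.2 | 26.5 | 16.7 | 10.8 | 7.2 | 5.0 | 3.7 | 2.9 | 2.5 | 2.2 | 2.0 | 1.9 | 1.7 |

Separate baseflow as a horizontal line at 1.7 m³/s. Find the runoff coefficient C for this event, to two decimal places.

C ≈ 0.42

ΣQ_DR = 69.20 m³/s; V = ΣQ_DR·Δt = 1.246 × 10^5 m³.
Runoff depth d = V / A = 25.84 mm.
C = d / P = 25.84 / 61.6 = 0.42.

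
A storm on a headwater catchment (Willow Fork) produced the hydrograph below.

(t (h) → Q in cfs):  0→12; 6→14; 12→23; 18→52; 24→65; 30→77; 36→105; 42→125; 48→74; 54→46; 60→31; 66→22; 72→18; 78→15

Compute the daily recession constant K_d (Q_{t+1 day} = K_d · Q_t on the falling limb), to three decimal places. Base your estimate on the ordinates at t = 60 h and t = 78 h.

K_d ≈ 0.380

Between t = 60 h and t = 78 h the flow falls from 31 to 15 cfs over 3×6 h = 18 h.
Per-interval ratio K = (15/31)^(1/3) = 0.7851; K_d = K^(24/6) = 0.380.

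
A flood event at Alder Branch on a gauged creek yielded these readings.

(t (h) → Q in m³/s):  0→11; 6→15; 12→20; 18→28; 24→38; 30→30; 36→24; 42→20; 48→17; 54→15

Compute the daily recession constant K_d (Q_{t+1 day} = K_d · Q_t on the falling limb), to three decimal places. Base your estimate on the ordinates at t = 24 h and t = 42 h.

Between t = 24 h and t = 42 h the flow falls from 38 to 20 m³/s over 3×6 h = 18 h.
Per-interval ratio K = (20/38)^(1/3) = 0.8074; K_d = K^(24/6) = 0.425.

K_d ≈ 0.425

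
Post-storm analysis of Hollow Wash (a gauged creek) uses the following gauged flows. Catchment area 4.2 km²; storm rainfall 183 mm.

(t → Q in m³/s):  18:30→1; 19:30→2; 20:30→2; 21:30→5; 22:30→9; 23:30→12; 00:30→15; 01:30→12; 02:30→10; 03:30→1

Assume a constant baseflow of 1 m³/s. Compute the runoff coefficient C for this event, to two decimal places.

ΣQ_DR = 59.00 m³/s; V = ΣQ_DR·Δt = 2.124 × 10^5 m³.
Runoff depth d = V / A = 50.57 mm.
C = d / P = 50.57 / 183 = 0.28.

C ≈ 0.28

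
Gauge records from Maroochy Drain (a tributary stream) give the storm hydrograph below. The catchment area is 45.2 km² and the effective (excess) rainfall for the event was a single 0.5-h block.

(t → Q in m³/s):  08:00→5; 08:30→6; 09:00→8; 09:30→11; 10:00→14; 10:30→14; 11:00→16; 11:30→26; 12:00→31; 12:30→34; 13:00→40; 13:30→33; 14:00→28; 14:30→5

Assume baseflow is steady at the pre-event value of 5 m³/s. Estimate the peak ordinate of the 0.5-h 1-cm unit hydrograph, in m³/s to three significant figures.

Direct runoff: 0.0, 1.0, 3.0, 6.0, 9.0, 9.0, 11.0, 21.0, 26.0, 29.0, 35.0, 28.0, 23.0, 0.0 m³/s; ΣQ_DR = 201.0 m³/s, peak = 35.0 m³/s.
Runoff depth d = ΣQ_DR·Δt / A = 201.0 × 1800 / (45.2 km²) = 8.004 mm.
The 1-cm UH is the DRH scaled by (10 mm)/d, so U_p = 35.0 × 10/8.004 = 43.7 m³/s.

U_p ≈ 43.7 m³/s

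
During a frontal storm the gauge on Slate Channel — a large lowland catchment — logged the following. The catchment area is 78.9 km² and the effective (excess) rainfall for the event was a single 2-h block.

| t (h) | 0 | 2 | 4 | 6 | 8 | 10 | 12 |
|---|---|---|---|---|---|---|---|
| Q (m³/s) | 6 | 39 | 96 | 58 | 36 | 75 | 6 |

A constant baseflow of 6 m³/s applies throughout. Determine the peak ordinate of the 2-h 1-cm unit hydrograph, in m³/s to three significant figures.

Direct runoff: 0.0, 33.0, 90.0, 52.0, 30.0, 69.0, 0.0 m³/s; ΣQ_DR = 274.0 m³/s, peak = 90.0 m³/s.
Runoff depth d = ΣQ_DR·Δt / A = 274.0 × 7200 / (78.9 km²) = 25.00 mm.
The 1-cm UH is the DRH scaled by (10 mm)/d, so U_p = 90.0 × 10/25.00 = 36.0 m³/s.

U_p ≈ 36.0 m³/s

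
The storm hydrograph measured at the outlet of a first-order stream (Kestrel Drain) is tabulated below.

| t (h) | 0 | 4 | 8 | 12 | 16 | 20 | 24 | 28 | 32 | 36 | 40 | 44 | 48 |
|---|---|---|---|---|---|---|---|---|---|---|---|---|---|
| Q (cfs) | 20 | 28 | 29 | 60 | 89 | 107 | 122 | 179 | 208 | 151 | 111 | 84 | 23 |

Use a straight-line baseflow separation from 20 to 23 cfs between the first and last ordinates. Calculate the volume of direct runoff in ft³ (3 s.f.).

V ≈ 1.34 × 10^7 ft³

Direct-runoff ordinates (Q − Q_b): 0.00, 7.75, 8.50, 39.25, 68.00, 85.75, 100.50, 157.25, 186.00, 128.75, 88.50, 61.25, 0.00 cfs.
ΣQ_DR = 931.5 cfs.
With Δt = 4 h = 14400 s, V = ΣQ_DR · Δt = 931.5 × 14400 = 1.34 × 10^7 ft³.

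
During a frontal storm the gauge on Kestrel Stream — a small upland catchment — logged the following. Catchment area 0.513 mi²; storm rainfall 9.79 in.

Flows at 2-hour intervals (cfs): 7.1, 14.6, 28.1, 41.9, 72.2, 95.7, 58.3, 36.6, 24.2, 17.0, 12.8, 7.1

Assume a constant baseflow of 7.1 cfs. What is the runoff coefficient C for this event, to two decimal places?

ΣQ_DR = 330.4 cfs; V = ΣQ_DR·Δt = 2.379 × 10^6 ft³.
Runoff depth d = V / A = 1.996 in.
C = d / P = 1.996 / 9.79 = 0.20.

C ≈ 0.20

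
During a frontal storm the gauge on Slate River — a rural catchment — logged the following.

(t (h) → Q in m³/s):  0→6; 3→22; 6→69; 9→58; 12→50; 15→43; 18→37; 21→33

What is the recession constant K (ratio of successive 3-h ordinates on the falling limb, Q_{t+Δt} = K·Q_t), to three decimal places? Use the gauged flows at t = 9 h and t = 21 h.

Using the recession-limb readings at t = 9 h and t = 21 h: Q falls from 58 to 33 m³/s over 4 intervals.
K = (Q₂/Q₁)^(1/4) = (33/58)^(1/4) = 0.869.

K ≈ 0.869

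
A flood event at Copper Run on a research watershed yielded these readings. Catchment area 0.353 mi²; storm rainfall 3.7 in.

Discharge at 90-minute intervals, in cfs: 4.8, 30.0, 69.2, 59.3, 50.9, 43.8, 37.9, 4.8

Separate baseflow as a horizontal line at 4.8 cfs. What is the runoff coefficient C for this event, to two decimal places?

ΣQ_DR = 262.3 cfs; V = ΣQ_DR·Δt = 1.416 × 10^6 ft³.
Runoff depth d = V / A = 1.727 in.
C = d / P = 1.727 / 3.7 = 0.47.

C ≈ 0.47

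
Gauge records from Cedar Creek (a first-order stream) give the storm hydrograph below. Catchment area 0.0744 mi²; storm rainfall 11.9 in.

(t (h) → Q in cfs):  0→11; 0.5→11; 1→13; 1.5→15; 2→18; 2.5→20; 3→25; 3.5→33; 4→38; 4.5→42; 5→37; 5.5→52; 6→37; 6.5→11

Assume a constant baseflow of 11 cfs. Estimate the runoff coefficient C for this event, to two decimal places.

C ≈ 0.18

ΣQ_DR = 209.0 cfs; V = ΣQ_DR·Δt = 3.762 × 10^5 ft³.
Runoff depth d = V / A = 2.176 in.
C = d / P = 2.176 / 11.9 = 0.18.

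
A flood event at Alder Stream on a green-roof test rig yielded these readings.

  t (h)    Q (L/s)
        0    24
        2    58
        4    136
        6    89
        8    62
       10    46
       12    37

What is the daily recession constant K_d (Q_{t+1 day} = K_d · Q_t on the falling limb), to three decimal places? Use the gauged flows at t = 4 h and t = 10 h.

Between t = 4 h and t = 10 h the flow falls from 136 to 46 L/s over 3×2 h = 6 h.
Per-interval ratio K = (46/136)^(1/3) = 0.6967; K_d = K^(24/2) = 0.013.

K_d ≈ 0.013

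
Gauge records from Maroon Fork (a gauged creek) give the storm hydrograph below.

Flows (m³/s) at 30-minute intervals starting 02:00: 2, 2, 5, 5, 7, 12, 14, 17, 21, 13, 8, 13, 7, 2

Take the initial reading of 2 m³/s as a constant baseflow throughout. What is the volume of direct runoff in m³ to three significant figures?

Direct-runoff ordinates (Q − Q_b): 0.0, 0.0, 3.0, 3.0, 5.0, 10.0, 12.0, 15.0, 19.0, 11.0, 6.0, 11.0, 5.0, 0.0 m³/s.
ΣQ_DR = 100.0 m³/s.
With Δt = 0.5 h = 1800 s, V = ΣQ_DR · Δt = 100.0 × 1800 = 1.80 × 10^5 m³.

V ≈ 1.80 × 10^5 m³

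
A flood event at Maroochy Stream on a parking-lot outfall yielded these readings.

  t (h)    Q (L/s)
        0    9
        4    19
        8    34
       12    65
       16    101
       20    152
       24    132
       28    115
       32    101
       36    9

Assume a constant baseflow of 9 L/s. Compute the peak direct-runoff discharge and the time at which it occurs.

Q_p = 143.0 L/s at t = 20 h

Subtracting baseflow gives direct-runoff ordinates: 0.0, 10.0, 25.0, 56.0, 92.0, 143.0, 123.0, 106.0, 92.0, 0.0 L/s.
The maximum is 143.0 L/s, occurring at the reading for t = 20 h.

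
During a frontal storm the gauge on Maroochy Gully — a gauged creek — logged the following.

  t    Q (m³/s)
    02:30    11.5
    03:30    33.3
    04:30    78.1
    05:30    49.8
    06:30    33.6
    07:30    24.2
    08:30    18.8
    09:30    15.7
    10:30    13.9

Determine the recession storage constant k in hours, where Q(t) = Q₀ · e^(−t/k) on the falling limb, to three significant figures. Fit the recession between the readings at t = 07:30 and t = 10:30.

On the falling limb, Q drops from 24.2 to 13.9 m³/s between t = 07:30 and t = 10:30 (Δt = 3 h).
k = −Δt / ln(Q₂/Q₁) = −3 / ln(13.9/24.2) = 5.41 h.

k ≈ 5.41 h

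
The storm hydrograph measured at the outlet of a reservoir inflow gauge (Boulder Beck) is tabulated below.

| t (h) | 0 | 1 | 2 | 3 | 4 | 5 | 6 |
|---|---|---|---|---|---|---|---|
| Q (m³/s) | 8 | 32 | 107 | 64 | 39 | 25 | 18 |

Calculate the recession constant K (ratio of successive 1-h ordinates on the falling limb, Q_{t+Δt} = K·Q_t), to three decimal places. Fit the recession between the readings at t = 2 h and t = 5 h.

Using the recession-limb readings at t = 2 h and t = 5 h: Q falls from 107 to 25 m³/s over 3 intervals.
K = (Q₂/Q₁)^(1/3) = (25/107)^(1/3) = 0.616.

K ≈ 0.616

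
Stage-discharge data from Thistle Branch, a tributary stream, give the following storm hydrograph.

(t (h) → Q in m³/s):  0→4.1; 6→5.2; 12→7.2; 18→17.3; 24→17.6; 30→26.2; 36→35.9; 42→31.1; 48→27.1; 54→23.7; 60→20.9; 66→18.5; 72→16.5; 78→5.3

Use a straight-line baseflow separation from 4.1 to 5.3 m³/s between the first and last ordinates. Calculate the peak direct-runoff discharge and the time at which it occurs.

Q_p = 31.25 m³/s at t = 36 h

Subtracting baseflow gives direct-runoff ordinates: 0.00, 1.01, 2.92, 12.92, 13.13, 21.64, 31.25, 26.35, 22.26, 18.77, 15.88, 13.38, 11.29, 0.00 m³/s.
The maximum is 31.25 m³/s, occurring at the reading for t = 36 h.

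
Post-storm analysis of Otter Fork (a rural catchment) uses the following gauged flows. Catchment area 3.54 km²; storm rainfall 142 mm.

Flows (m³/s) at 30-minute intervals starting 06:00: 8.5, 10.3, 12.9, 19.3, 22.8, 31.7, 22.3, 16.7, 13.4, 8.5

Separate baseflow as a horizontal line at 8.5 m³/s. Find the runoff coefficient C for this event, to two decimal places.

C ≈ 0.29

ΣQ_DR = 81.40 m³/s; V = ΣQ_DR·Δt = 1.465 × 10^5 m³.
Runoff depth d = V / A = 41.39 mm.
C = d / P = 41.39 / 142 = 0.29.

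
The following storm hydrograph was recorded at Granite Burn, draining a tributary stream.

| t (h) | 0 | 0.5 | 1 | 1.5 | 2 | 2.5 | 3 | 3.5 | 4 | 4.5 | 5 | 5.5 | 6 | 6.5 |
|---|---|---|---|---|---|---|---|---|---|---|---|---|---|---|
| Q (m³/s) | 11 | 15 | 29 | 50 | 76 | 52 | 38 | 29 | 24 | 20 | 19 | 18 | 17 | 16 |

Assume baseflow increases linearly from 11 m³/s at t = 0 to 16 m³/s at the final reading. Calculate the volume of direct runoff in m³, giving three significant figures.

Direct-runoff ordinates (Q − Q_b): 0.00, 3.62, 17.23, 37.85, 63.46, 39.08, 24.69, 15.31, 9.92, 5.54, 4.15, 2.77, 1.38, 0.00 m³/s.
ΣQ_DR = 225.0 m³/s.
With Δt = 0.5 h = 1800 s, V = ΣQ_DR · Δt = 225.0 × 1800 = 4.05 × 10^5 m³.

V ≈ 4.05 × 10^5 m³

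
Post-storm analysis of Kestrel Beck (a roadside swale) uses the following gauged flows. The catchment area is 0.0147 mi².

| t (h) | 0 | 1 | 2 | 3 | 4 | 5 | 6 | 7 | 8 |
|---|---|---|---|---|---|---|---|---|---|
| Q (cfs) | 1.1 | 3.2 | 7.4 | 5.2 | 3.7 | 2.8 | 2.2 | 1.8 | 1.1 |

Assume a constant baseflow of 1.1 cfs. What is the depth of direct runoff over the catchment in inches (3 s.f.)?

d ≈ 1.96 in

Direct runoff: 0.0, 2.1, 6.3, 4.1, 2.6, 1.7, 1.1, 0.7, 0.0 cfs; ΣQ_DR = 18.60 cfs.
V = ΣQ_DR · Δt = 18.60 × 3600 s = 66960 ft³.
Over A = 0.0147 mi², depth = V / A = 1.96 in.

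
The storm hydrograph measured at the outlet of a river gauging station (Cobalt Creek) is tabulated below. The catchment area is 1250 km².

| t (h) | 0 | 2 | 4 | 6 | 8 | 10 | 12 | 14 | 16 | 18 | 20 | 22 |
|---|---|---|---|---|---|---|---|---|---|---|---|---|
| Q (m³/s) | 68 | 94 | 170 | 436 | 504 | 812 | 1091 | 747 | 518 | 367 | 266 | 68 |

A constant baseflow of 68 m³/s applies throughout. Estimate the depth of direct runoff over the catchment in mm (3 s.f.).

Direct runoff: 0.0, 26.0, 102.0, 368.0, 436.0, 744.0, 1023.0, 679.0, 450.0, 299.0, 198.0, 0.0 m³/s; ΣQ_DR = 4325 m³/s.
V = ΣQ_DR · Δt = 4325 × 7200 s = 3.114 × 10^7 m³.
Over A = 1250 km², depth = V / A = 24.9 mm.

d ≈ 24.9 mm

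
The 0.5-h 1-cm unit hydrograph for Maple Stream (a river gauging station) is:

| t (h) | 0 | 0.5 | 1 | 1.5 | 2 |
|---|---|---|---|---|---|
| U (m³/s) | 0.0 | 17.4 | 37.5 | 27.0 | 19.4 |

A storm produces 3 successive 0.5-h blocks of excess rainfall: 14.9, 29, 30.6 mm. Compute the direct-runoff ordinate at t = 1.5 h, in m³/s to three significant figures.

By discrete convolution, Q_j = Σ (P_i / 10 mm) · U_{j−i}.
At t = 1.5 h (j=3): Q = (14.9/10)·27.0 + (29/10)·37.5 + (30.6/10)·17.4 = 202 m³/s.

Q ≈ 202 m³/s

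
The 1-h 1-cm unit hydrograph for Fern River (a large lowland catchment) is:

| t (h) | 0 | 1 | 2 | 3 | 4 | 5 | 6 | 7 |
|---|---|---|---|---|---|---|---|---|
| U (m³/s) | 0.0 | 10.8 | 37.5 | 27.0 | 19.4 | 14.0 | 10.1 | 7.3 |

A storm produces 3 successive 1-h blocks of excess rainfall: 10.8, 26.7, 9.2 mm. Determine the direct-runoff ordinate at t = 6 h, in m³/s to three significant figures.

By discrete convolution, Q_j = Σ (P_i / 10 mm) · U_{j−i}.
At t = 6 h (j=6): Q = (10.8/10)·10.1 + (26.7/10)·14.0 + (9.2/10)·19.4 = 66.1 m³/s.

Q ≈ 66.1 m³/s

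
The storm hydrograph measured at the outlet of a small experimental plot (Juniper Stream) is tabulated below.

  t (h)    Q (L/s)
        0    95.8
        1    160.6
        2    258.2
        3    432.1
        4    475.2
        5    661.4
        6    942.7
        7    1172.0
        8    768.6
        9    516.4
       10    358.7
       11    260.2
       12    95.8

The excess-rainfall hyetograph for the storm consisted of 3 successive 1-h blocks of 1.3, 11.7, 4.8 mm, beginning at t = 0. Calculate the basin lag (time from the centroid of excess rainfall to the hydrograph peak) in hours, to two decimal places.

t_L ≈ 5.30 h

Centroid of excess rainfall: t_c = Σ P_i·t̄_i / ΣP_i = 1.6966 h (block centres at 0.5, 1.5, 2.5 h).
Hydrograph peak occurs at t = 7 h, so basin lag t_L = 7 − 1.6966 = 5.30 h.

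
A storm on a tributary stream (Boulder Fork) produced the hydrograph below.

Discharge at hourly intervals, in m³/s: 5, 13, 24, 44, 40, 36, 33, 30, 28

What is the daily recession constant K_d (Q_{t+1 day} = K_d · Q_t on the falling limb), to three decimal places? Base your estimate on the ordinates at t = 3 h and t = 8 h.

Between t = 3 h and t = 8 h the flow falls from 44 to 28 m³/s over 5×1 h = 5 h.
Per-interval ratio K = (28/44)^(1/5) = 0.9136; K_d = K^(24/1) = 0.114.

K_d ≈ 0.114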